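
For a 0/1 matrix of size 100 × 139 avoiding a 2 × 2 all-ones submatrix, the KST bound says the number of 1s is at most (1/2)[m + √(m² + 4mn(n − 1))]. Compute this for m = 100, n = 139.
z(100, 139; 2, 2) ≤ (1/2)[100 + √(100² + 4·100·139·138)] = (1/2)[100 + √7682800] = 1435.8932

Kővári–Sós–Turán: let r_1, ..., r_100 be the row sums and z = Σ r_i the total number of 1s. Each pair of columns can share at most one row with both entries 1 (else a 2×2 all-ones block appears), so Σ_i C(r_i, 2) ≤ C(139, 2) = 9591. By convexity Σ_i C(r_i, 2) ≥ 100·C(z/100, 2) = z(z − 100)/(2·100), giving z² − 100z − 100·139·138 ≤ 0 and hence z ≤ (1/2)[100 + √(10000 + 4·1918200)] = (1/2)[100 + √7682800] ≈ (1/2)(100 + 2771.7864) = 1435.8932.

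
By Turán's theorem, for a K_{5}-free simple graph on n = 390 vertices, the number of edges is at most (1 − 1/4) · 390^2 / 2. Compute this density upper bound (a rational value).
Turán density bound = (3/4) · 390^2/2 = 114075/2 ≈ 57037.5

Turán's theorem: ex(n, K_{r+1}) is achieved by the complete r-partite Turán graph T(n, r) with parts as balanced as possible, and is at most (1 − 1/r) · n^2/2. For r = 4, n = 390: the density bound is (3/4) · 152100/2 = 114075/2 ≈ 57037.5. The integer-valued extremum is e(T(390, 4)) = 57037, which is strictly less than the density bound 114075/2 since 4 ∤ 390 (the parts of T(390, 4) cannot all be equal).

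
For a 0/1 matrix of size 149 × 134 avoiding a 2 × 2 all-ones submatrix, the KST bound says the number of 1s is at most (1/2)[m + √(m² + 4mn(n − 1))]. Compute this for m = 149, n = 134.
z(149, 134; 2, 2) ≤ (1/2)[149 + √(149² + 4·149·134·133)] = (1/2)[149 + √10644113] = 1705.7658

Kővári–Sós–Turán: let r_1, ..., r_149 be the row sums and z = Σ r_i the total number of 1s. Each pair of columns can share at most one row with both entries 1 (else a 2×2 all-ones block appears), so Σ_i C(r_i, 2) ≤ C(134, 2) = 8911. By convexity Σ_i C(r_i, 2) ≥ 149·C(z/149, 2) = z(z − 149)/(2·149), giving z² − 149z − 149·134·133 ≤ 0 and hence z ≤ (1/2)[149 + √(22201 + 4·2655478)] = (1/2)[149 + √10644113] ≈ (1/2)(149 + 3262.5317) = 1705.7658.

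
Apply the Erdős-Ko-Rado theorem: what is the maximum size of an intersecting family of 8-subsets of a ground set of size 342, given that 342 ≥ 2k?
max |F| = C(341, 7) = 99984606876440

Erdős-Ko-Rado (1961): when n ≥ 2k, max |F| = C(n−1, k−1). The bound is attained by the star {A : i ∈ A} for any fixed i ∈ [n]. Here C(342−1, 8−1) = C(341, 7) = 99984606876440.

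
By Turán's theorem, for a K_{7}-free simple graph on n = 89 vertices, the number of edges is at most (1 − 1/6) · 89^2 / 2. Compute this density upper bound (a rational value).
Turán density bound = (5/6) · 89^2/2 = 39605/12 ≈ 3300.4167

Turán's theorem: ex(n, K_{r+1}) is achieved by the complete r-partite Turán graph T(n, r) with parts as balanced as possible, and is at most (1 − 1/r) · n^2/2. For r = 6, n = 89: the density bound is (5/6) · 7921/2 = 39605/12 ≈ 3300.4167. The integer-valued extremum is e(T(89, 6)) = 3300, which is strictly less than the density bound 39605/12 since 6 ∤ 89 (the parts of T(89, 6) cannot all be equal).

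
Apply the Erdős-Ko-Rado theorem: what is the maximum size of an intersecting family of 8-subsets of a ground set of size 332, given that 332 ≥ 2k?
max |F| = C(331, 7) = 81027017349850

The Erdős-Ko-Rado theorem states: for n ≥ 2k, an intersecting family of k-subsets of an n-element set has size at most C(n − 1, k − 1), with equality for 'star' families {A ⊆ [n] : |A| = k, i ∈ A} (fix an element i). For n = 332, k = 8: C(331, 7) = 81027017349850.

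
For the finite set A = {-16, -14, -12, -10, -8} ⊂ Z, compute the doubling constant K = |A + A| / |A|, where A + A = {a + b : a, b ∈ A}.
K = |A + A| / |A| = 9/5

Enumerate A + A = {a + b : a, b ∈ A}. With |A| = 5, there are |A|^2 = 25 ordered sum pairs; collecting distinct values, A + A = {-32, -30, -28, -26, -24, -22, -20, -18, -16}, so |A + A| = 9. Thus K = 9/5. Here |A + A| = 2|A| − 1 = 9, the minimum possible — so K = 9/5 is minimal, which holds iff A is an arithmetic progression.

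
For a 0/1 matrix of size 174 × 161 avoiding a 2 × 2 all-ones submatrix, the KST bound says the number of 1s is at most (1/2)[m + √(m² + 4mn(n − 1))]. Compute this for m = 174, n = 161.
z(174, 161; 2, 2) ≤ (1/2)[174 + √(174² + 4·174·161·160)] = (1/2)[174 + √17959236] = 2205.9169

Kővári–Sós–Turán: let r_1, ..., r_174 be the row sums and z = Σ r_i the total number of 1s. Each pair of columns can share at most one row with both entries 1 (else a 2×2 all-ones block appears), so Σ_i C(r_i, 2) ≤ C(161, 2) = 12880. By convexity Σ_i C(r_i, 2) ≥ 174·C(z/174, 2) = z(z − 174)/(2·174), giving z² − 174z − 174·161·160 ≤ 0 and hence z ≤ (1/2)[174 + √(30276 + 4·4482240)] = (1/2)[174 + √17959236] ≈ (1/2)(174 + 4237.8339) = 2205.9169.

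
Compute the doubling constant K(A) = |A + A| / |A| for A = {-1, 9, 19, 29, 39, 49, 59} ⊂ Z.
K = |A + A| / |A| = 13/7

Enumerate A + A = {a + b : a, b ∈ A}. With |A| = 7, there are |A|^2 = 49 ordered sum pairs; collecting distinct values, A + A = {-2, 8, 18, 28, 38, 48, 58, 68, 78, 88, 98, 108, 118}, so |A + A| = 13. Thus K = 13/7. Here |A + A| = 2|A| − 1 = 13, the minimum possible — so K = 13/7 is minimal, which holds iff A is an arithmetic progression.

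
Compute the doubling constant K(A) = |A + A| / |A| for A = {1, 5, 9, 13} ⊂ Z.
K = |A + A| / |A| = 7/4

Enumerate A + A = {a + b : a, b ∈ A}. With |A| = 4, there are |A|^2 = 16 ordered sum pairs; collecting distinct values, A + A = {2, 6, 10, 14, 18, 22, 26}, so |A + A| = 7. Thus K = 7/4. Here |A + A| = 2|A| − 1 = 7, the minimum possible — so K = 7/4 is minimal, which holds iff A is an arithmetic progression.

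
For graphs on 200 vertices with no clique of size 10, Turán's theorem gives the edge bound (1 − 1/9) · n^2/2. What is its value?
Turán density bound = (8/9) · 200^2/2 = 160000/9 ≈ 17777.7778

Turán's theorem: ex(n, K_{r+1}) is achieved by the complete r-partite Turán graph T(n, r) with parts as balanced as possible, and is at most (1 − 1/r) · n^2/2. For r = 9, n = 200: the density bound is (8/9) · 40000/2 = 160000/9 ≈ 17777.7778. The integer-valued extremum is e(T(200, 9)) = 17777, which is strictly less than the density bound 160000/9 since 9 ∤ 200 (the parts of T(200, 9) cannot all be equal).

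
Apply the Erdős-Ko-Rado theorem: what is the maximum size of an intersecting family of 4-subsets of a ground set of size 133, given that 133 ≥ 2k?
max |F| = C(132, 3) = 374660

The Erdős-Ko-Rado theorem states: for n ≥ 2k, an intersecting family of k-subsets of an n-element set has size at most C(n − 1, k − 1), with equality for 'star' families {A ⊆ [n] : |A| = k, i ∈ A} (fix an element i). For n = 133, k = 4: C(132, 3) = 374660.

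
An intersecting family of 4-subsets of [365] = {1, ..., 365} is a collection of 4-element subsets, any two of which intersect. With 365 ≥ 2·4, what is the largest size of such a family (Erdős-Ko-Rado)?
max |F| = C(364, 3) = 7971964

Erdős-Ko-Rado (1961): when n ≥ 2k, max |F| = C(n−1, k−1). The bound is attained by the star {A : i ∈ A} for any fixed i ∈ [n]. Here C(365−1, 4−1) = C(364, 3) = 7971964.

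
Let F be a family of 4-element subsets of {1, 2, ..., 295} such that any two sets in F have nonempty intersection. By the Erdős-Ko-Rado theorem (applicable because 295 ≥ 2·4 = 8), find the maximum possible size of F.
max |F| = C(294, 3) = 4192244

The Erdős-Ko-Rado theorem states: for n ≥ 2k, an intersecting family of k-subsets of an n-element set has size at most C(n − 1, k − 1), with equality for 'star' families {A ⊆ [n] : |A| = k, i ∈ A} (fix an element i). For n = 295, k = 4: C(294, 3) = 4192244.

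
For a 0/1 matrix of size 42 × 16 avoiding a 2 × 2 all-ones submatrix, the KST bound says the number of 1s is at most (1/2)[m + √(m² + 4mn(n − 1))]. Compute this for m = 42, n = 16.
z(42, 16; 2, 2) ≤ (1/2)[42 + √(42² + 4·42·16·15)] = (1/2)[42 + √42084] = 123.5719

Kővári–Sós–Turán: let r_1, ..., r_42 be the row sums and z = Σ r_i the total number of 1s. Each pair of columns can share at most one row with both entries 1 (else a 2×2 all-ones block appears), so Σ_i C(r_i, 2) ≤ C(16, 2) = 120. By convexity Σ_i C(r_i, 2) ≥ 42·C(z/42, 2) = z(z − 42)/(2·42), giving z² − 42z − 42·16·15 ≤ 0 and hence z ≤ (1/2)[42 + √(1764 + 4·10080)] = (1/2)[42 + √42084] ≈ (1/2)(42 + 205.1439) = 123.5719.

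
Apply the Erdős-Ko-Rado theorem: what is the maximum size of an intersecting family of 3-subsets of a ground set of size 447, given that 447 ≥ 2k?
max |F| = C(446, 2) = 99235

Erdős-Ko-Rado (1961): when n ≥ 2k, max |F| = C(n−1, k−1). The bound is attained by the star {A : i ∈ A} for any fixed i ∈ [n]. Here C(447−1, 3−1) = C(446, 2) = 99235.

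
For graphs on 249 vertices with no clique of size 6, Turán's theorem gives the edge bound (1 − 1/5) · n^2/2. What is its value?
Turán density bound = (4/5) · 249^2/2 = 124002/5 ≈ 24800.4

Turán's theorem: ex(n, K_{r+1}) is achieved by the complete r-partite Turán graph T(n, r) with parts as balanced as possible, and is at most (1 − 1/r) · n^2/2. For r = 5, n = 249: the density bound is (4/5) · 62001/2 = 124002/5 ≈ 24800.4. The integer-valued extremum is e(T(249, 5)) = 24800, which is strictly less than the density bound 124002/5 since 5 ∤ 249 (the parts of T(249, 5) cannot all be equal).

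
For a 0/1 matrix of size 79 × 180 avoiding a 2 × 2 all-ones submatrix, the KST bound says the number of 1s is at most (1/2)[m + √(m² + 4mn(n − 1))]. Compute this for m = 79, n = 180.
z(79, 180; 2, 2) ≤ (1/2)[79 + √(79² + 4·79·180·179)] = (1/2)[79 + √10187761] = 1635.4136

Kővári–Sós–Turán: let r_1, ..., r_79 be the row sums and z = Σ r_i the total number of 1s. Each pair of columns can share at most one row with both entries 1 (else a 2×2 all-ones block appears), so Σ_i C(r_i, 2) ≤ C(180, 2) = 16110. By convexity Σ_i C(r_i, 2) ≥ 79·C(z/79, 2) = z(z − 79)/(2·79), giving z² − 79z − 79·180·179 ≤ 0 and hence z ≤ (1/2)[79 + √(6241 + 4·2545380)] = (1/2)[79 + √10187761] ≈ (1/2)(79 + 3191.8272) = 1635.4136.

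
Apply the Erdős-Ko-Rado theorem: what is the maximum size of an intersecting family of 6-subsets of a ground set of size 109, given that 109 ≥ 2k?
max |F| = C(108, 5) = 111469176

The Erdős-Ko-Rado theorem states: for n ≥ 2k, an intersecting family of k-subsets of an n-element set has size at most C(n − 1, k − 1), with equality for 'star' families {A ⊆ [n] : |A| = k, i ∈ A} (fix an element i). For n = 109, k = 6: C(108, 5) = 111469176.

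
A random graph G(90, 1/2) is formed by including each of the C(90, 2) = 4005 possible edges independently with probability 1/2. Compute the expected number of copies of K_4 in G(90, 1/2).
E[# K_4] = C(90, 4) · (1/2)^C(4, 2) = 2555190 / 2^6 = 1277595/32 = 39924.84375

For each 4-subset S of vertices (there are C(90, 4) = 2555190 such S), let X_S = 1 if S induces a K_4 (all C(4, 2) = 6 edges present). Then P(X_S = 1) = (1/2)^6 = 1/64. By linearity of expectation, E[# K_4] = C(90, 4) · (1/2)^6 = 2555190 / 64 = 1277595/32 = 39924.84375.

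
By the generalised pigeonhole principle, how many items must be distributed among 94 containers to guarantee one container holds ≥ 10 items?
n = (10 − 1)·94 + 1 = 847

By the generalised pigeonhole principle, to guarantee some box contains ≥ r objects we need more than (r − 1) · k objects total. Threshold: n = (r − 1) · k + 1. With r = 10 and k = 94: n = 9 · 94 + 1 = 846 + 1 = 847. For n = 846 = 9 · 94, we can put exactly 9 objects in every box, avoiding 10 in any single one — so 847 is tight.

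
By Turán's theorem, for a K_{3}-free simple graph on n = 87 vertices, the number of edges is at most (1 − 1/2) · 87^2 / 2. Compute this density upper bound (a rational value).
Turán density bound = (1/2) · 87^2/2 = 7569/4 ≈ 1892.25

Turán's theorem: ex(n, K_{r+1}) is achieved by the complete r-partite Turán graph T(n, r) with parts as balanced as possible, and is at most (1 − 1/r) · n^2/2. For r = 2, n = 87: the density bound is (1/2) · 7569/2 = 7569/4 ≈ 1892.25. The integer-valued extremum is e(T(87, 2)) = 1892, which is strictly less than the density bound 7569/4 since 2 ∤ 87 (the parts of T(87, 2) cannot all be equal).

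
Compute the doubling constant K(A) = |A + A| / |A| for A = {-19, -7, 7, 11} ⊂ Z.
K = |A + A| / |A| = 10/4 = 5/2

Enumerate A + A = {a + b : a, b ∈ A}. With |A| = 4, there are |A|^2 = 16 ordered sum pairs; collecting distinct values, A + A = {-38, -26, -14, -12, -8, 0, 4, 14, 18, 22}, so |A + A| = 10. Thus K = 10/4 = 5/2. For comparison, the minimum possible |A + A| over all 4-element sets is 2·4 − 1 = 7 (so min K = 7/4), attained only by arithmetic progressions.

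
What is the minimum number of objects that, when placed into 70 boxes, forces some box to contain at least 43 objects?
n = (43 − 1)·70 + 1 = 2941

By the generalised pigeonhole principle, to guarantee some box contains ≥ r objects we need more than (r − 1) · k objects total. Threshold: n = (r − 1) · k + 1. With r = 43 and k = 70: n = 42 · 70 + 1 = 2940 + 1 = 2941. For n = 2940 = 42 · 70, we can put exactly 42 objects in every box, avoiding 43 in any single one — so 2941 is tight.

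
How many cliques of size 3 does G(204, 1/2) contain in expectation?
E[# K_3] = C(204, 3) · (1/2)^C(3, 2) = 1394204 / 2^3 = 348551/2 = 174275.5

For each 3-subset S of vertices (there are C(204, 3) = 1394204 such S), let X_S = 1 if S induces a K_3 (all C(3, 2) = 3 edges present). Then P(X_S = 1) = (1/2)^3 = 1/8. By linearity of expectation, E[# K_3] = C(204, 3) · (1/2)^3 = 1394204 / 8 = 348551/2 = 174275.5.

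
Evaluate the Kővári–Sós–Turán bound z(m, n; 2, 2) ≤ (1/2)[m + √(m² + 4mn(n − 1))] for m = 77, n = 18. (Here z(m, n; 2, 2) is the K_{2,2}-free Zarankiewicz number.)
z(77, 18; 2, 2) ≤ (1/2)[77 + √(77² + 4·77·18·17)] = (1/2)[77 + √100177] = 196.7538

Kővári–Sós–Turán: let r_1, ..., r_77 be the row sums and z = Σ r_i the total number of 1s. Each pair of columns can share at most one row with both entries 1 (else a 2×2 all-ones block appears), so Σ_i C(r_i, 2) ≤ C(18, 2) = 153. By convexity Σ_i C(r_i, 2) ≥ 77·C(z/77, 2) = z(z − 77)/(2·77), giving z² − 77z − 77·18·17 ≤ 0 and hence z ≤ (1/2)[77 + √(5929 + 4·23562)] = (1/2)[77 + √100177] ≈ (1/2)(77 + 316.5075) = 196.7538.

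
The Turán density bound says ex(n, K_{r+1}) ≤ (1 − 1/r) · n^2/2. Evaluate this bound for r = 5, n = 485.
Turán density bound = (4/5) · 485^2/2 = 94090

Turán's theorem: ex(n, K_{r+1}) is achieved by the complete r-partite Turán graph T(n, r) with parts as balanced as possible, and is at most (1 − 1/r) · n^2/2. For r = 5, n = 485: the density bound is (4/5) · 235225/2 = 94090. Since 5 ∣ 485, the Turán graph T(485, 5) has parts of equal size 97, and its edge count e(T(485, 5)) = 94090 attains the density bound exactly.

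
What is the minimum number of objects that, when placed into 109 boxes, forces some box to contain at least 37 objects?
n = (37 − 1)·109 + 1 = 3925

By the generalised pigeonhole principle, to guarantee some box contains ≥ r objects we need more than (r − 1) · k objects total. Threshold: n = (r − 1) · k + 1. With r = 37 and k = 109: n = 36 · 109 + 1 = 3924 + 1 = 3925. For n = 3924 = 36 · 109, we can put exactly 36 objects in every box, avoiding 37 in any single one — so 3925 is tight.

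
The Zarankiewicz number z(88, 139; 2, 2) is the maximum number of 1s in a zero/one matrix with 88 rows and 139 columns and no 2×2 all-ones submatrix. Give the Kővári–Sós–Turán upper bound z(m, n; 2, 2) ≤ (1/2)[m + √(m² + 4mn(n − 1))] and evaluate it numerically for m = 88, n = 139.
z(88, 139; 2, 2) ≤ (1/2)[88 + √(88² + 4·88·139·138)] = (1/2)[88 + √6759808] = 1343.9815

Kővári–Sós–Turán: let r_1, ..., r_88 be the row sums and z = Σ r_i the total number of 1s. Each pair of columns can share at most one row with both entries 1 (else a 2×2 all-ones block appears), so Σ_i C(r_i, 2) ≤ C(139, 2) = 9591. By convexity Σ_i C(r_i, 2) ≥ 88·C(z/88, 2) = z(z − 88)/(2·88), giving z² − 88z − 88·139·138 ≤ 0 and hence z ≤ (1/2)[88 + √(7744 + 4·1688016)] = (1/2)[88 + √6759808] ≈ (1/2)(88 + 2599.9631) = 1343.9815.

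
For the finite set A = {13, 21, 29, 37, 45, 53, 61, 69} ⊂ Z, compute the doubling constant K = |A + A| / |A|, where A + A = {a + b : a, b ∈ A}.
K = |A + A| / |A| = 15/8

Enumerate A + A = {a + b : a, b ∈ A}. With |A| = 8, there are |A|^2 = 64 ordered sum pairs; collecting distinct values, A + A = {26, 34, 42, 50, 58, 66, 74, 82, 90, 98, 106, 114, 122, 130, 138}, so |A + A| = 15. Thus K = 15/8. Here |A + A| = 2|A| − 1 = 15, the minimum possible — so K = 15/8 is minimal, which holds iff A is an arithmetic progression.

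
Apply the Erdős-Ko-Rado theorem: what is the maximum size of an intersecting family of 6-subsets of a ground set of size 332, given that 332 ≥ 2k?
max |F| = C(331, 5) = 32120195646

Erdős-Ko-Rado (1961): when n ≥ 2k, max |F| = C(n−1, k−1). The bound is attained by the star {A : i ∈ A} for any fixed i ∈ [n]. Here C(332−1, 6−1) = C(331, 5) = 32120195646.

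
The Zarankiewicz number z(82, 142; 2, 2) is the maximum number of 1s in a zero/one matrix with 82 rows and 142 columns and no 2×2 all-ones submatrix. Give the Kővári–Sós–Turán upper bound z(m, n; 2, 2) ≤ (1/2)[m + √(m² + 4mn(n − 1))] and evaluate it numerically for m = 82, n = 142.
z(82, 142; 2, 2) ≤ (1/2)[82 + √(82² + 4·82·142·141)] = (1/2)[82 + √6573940] = 1322.9848

Kővári–Sós–Turán: let r_1, ..., r_82 be the row sums and z = Σ r_i the total number of 1s. Each pair of columns can share at most one row with both entries 1 (else a 2×2 all-ones block appears), so Σ_i C(r_i, 2) ≤ C(142, 2) = 10011. By convexity Σ_i C(r_i, 2) ≥ 82·C(z/82, 2) = z(z − 82)/(2·82), giving z² − 82z − 82·142·141 ≤ 0 and hence z ≤ (1/2)[82 + √(6724 + 4·1641804)] = (1/2)[82 + √6573940] ≈ (1/2)(82 + 2563.9696) = 1322.9848.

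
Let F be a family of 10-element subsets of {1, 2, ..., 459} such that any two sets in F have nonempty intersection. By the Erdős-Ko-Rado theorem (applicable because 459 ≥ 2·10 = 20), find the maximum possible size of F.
max |F| = C(458, 9) = 2257753009524777050

The Erdős-Ko-Rado theorem states: for n ≥ 2k, an intersecting family of k-subsets of an n-element set has size at most C(n − 1, k − 1), with equality for 'star' families {A ⊆ [n] : |A| = k, i ∈ A} (fix an element i). For n = 459, k = 10: C(458, 9) = 2257753009524777050.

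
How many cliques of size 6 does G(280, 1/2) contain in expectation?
E[# K_6] = C(280, 6) · (1/2)^C(6, 2) = 634155960900 / 2^15 = 158538990225/8192 ≈ 19352904.080200

For each 6-subset S of vertices (there are C(280, 6) = 634155960900 such S), let X_S = 1 if S induces a K_6 (all C(6, 2) = 15 edges present). Then P(X_S = 1) = (1/2)^15 = 1/32768. By linearity of expectation, E[# K_6] = C(280, 6) · (1/2)^15 = 634155960900 / 32768 = 158538990225/8192 ≈ 19352904.080200.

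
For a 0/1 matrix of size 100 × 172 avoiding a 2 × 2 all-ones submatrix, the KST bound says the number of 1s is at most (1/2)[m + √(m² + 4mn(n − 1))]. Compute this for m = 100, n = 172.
z(100, 172; 2, 2) ≤ (1/2)[100 + √(100² + 4·100·172·171)] = (1/2)[100 + √11774800] = 1765.7214

Kővári–Sós–Turán: let r_1, ..., r_100 be the row sums and z = Σ r_i the total number of 1s. Each pair of columns can share at most one row with both entries 1 (else a 2×2 all-ones block appears), so Σ_i C(r_i, 2) ≤ C(172, 2) = 14706. By convexity Σ_i C(r_i, 2) ≥ 100·C(z/100, 2) = z(z − 100)/(2·100), giving z² − 100z − 100·172·171 ≤ 0 and hence z ≤ (1/2)[100 + √(10000 + 4·2941200)] = (1/2)[100 + √11774800] ≈ (1/2)(100 + 3431.4428) = 1765.7214.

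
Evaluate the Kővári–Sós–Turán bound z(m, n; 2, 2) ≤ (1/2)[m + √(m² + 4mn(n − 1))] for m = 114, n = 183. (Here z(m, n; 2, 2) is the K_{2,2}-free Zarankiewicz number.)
z(114, 183; 2, 2) ≤ (1/2)[114 + √(114² + 4·114·183·182)] = (1/2)[114 + √15200532] = 2006.393

Kővári–Sós–Turán: let r_1, ..., r_114 be the row sums and z = Σ r_i the total number of 1s. Each pair of columns can share at most one row with both entries 1 (else a 2×2 all-ones block appears), so Σ_i C(r_i, 2) ≤ C(183, 2) = 16653. By convexity Σ_i C(r_i, 2) ≥ 114·C(z/114, 2) = z(z − 114)/(2·114), giving z² − 114z − 114·183·182 ≤ 0 and hence z ≤ (1/2)[114 + √(12996 + 4·3796884)] = (1/2)[114 + √15200532] ≈ (1/2)(114 + 3898.786) = 2006.393.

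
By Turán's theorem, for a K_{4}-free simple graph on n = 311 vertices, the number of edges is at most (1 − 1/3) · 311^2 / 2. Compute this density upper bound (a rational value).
Turán density bound = (2/3) · 311^2/2 = 96721/3 ≈ 32240.3333

Turán's theorem: ex(n, K_{r+1}) is achieved by the complete r-partite Turán graph T(n, r) with parts as balanced as possible, and is at most (1 − 1/r) · n^2/2. For r = 3, n = 311: the density bound is (2/3) · 96721/2 = 96721/3 ≈ 32240.3333. The integer-valued extremum is e(T(311, 3)) = 32240, which is strictly less than the density bound 96721/3 since 3 ∤ 311 (the parts of T(311, 3) cannot all be equal).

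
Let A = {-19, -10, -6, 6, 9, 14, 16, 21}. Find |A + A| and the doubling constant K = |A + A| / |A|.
K = |A + A| / |A| = 34/8 = 17/4

Enumerate A + A = {a + b : a, b ∈ A}. With |A| = 8, there are |A|^2 = 64 ordered sum pairs; collecting distinct values, A + A = {-38, -29, -25, -20, -16, -13, -12, -10, -5, -4, -3, -1, 0, 2, 3, 4, 6, 8, 10, 11, 12, 15, 18, 20, 22, 23, 25, 27, 28, 30, 32, 35, 37, 42}, so |A + A| = 34. Thus K = 34/8 = 17/4. For comparison, the minimum possible |A + A| over all 8-element sets is 2·8 − 1 = 15 (so min K = 15/8), attained only by arithmetic progressions.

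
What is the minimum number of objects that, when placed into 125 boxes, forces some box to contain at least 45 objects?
n = (45 − 1)·125 + 1 = 5501

By the generalised pigeonhole principle, to guarantee some box contains ≥ r objects we need more than (r − 1) · k objects total. Threshold: n = (r − 1) · k + 1. With r = 45 and k = 125: n = 44 · 125 + 1 = 5500 + 1 = 5501. For n = 5500 = 44 · 125, we can put exactly 44 objects in every box, avoiding 45 in any single one — so 5501 is tight.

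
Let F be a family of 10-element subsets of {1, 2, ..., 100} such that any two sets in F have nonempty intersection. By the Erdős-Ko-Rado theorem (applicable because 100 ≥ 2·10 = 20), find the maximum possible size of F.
max |F| = C(99, 9) = 1731030945644

Erdős-Ko-Rado (1961): when n ≥ 2k, max |F| = C(n−1, k−1). The bound is attained by the star {A : i ∈ A} for any fixed i ∈ [n]. Here C(100−1, 10−1) = C(99, 9) = 1731030945644.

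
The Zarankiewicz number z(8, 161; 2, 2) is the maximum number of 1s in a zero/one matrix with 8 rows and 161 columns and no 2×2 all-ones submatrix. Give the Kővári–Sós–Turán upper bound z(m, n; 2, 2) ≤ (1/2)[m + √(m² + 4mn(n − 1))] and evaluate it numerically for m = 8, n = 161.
z(8, 161; 2, 2) ≤ (1/2)[8 + √(8² + 4·8·161·160)] = (1/2)[8 + √824384] = 457.978

Kővári–Sós–Turán: let r_1, ..., r_8 be the row sums and z = Σ r_i the total number of 1s. Each pair of columns can share at most one row with both entries 1 (else a 2×2 all-ones block appears), so Σ_i C(r_i, 2) ≤ C(161, 2) = 12880. By convexity Σ_i C(r_i, 2) ≥ 8·C(z/8, 2) = z(z − 8)/(2·8), giving z² − 8z − 8·161·160 ≤ 0 and hence z ≤ (1/2)[8 + √(64 + 4·206080)] = (1/2)[8 + √824384] ≈ (1/2)(8 + 907.9559) = 457.978.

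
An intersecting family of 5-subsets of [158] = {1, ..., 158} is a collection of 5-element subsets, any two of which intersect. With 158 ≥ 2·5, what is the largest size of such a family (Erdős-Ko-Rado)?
max |F| = C(157, 4) = 24359335

The Erdős-Ko-Rado theorem states: for n ≥ 2k, an intersecting family of k-subsets of an n-element set has size at most C(n − 1, k − 1), with equality for 'star' families {A ⊆ [n] : |A| = k, i ∈ A} (fix an element i). For n = 158, k = 5: C(157, 4) = 24359335.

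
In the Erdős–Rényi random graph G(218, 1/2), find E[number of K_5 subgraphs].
E[# K_5] = C(218, 5) · (1/2)^C(5, 2) = 3917788308 / 2^10 = 979447077/256 ≈ 3825965.144531

For each 5-subset S of vertices (there are C(218, 5) = 3917788308 such S), let X_S = 1 if S induces a K_5 (all C(5, 2) = 10 edges present). Then P(X_S = 1) = (1/2)^10 = 1/1024. By linearity of expectation, E[# K_5] = C(218, 5) · (1/2)^10 = 3917788308 / 1024 = 979447077/256 ≈ 3825965.144531.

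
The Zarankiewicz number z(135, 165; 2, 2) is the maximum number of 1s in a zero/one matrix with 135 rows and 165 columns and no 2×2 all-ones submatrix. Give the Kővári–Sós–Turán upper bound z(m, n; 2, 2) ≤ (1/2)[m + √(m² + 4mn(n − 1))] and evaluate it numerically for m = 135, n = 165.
z(135, 165; 2, 2) ≤ (1/2)[135 + √(135² + 4·135·165·164)] = (1/2)[135 + √14630625] = 1980

Kővári–Sós–Turán: let r_1, ..., r_135 be the row sums and z = Σ r_i the total number of 1s. Each pair of columns can share at most one row with both entries 1 (else a 2×2 all-ones block appears), so Σ_i C(r_i, 2) ≤ C(165, 2) = 13530. By convexity Σ_i C(r_i, 2) ≥ 135·C(z/135, 2) = z(z − 135)/(2·135), giving z² − 135z − 135·165·164 ≤ 0 and hence z ≤ (1/2)[135 + √(18225 + 4·3653100)] = (1/2)[135 + √14630625] ≈ (1/2)(135 + 3825) = 1980.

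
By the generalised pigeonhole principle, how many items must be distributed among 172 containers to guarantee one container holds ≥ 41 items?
n = (41 − 1)·172 + 1 = 6881

By the generalised pigeonhole principle, to guarantee some box contains ≥ r objects we need more than (r − 1) · k objects total. Threshold: n = (r − 1) · k + 1. With r = 41 and k = 172: n = 40 · 172 + 1 = 6880 + 1 = 6881. For n = 6880 = 40 · 172, we can put exactly 40 objects in every box, avoiding 41 in any single one — so 6881 is tight.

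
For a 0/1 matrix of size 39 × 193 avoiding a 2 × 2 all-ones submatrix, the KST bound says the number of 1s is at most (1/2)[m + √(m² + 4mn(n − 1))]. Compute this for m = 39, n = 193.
z(39, 193; 2, 2) ≤ (1/2)[39 + √(39² + 4·39·193·192)] = (1/2)[39 + √5782257] = 1221.8162

Kővári–Sós–Turán: let r_1, ..., r_39 be the row sums and z = Σ r_i the total number of 1s. Each pair of columns can share at most one row with both entries 1 (else a 2×2 all-ones block appears), so Σ_i C(r_i, 2) ≤ C(193, 2) = 18528. By convexity Σ_i C(r_i, 2) ≥ 39·C(z/39, 2) = z(z − 39)/(2·39), giving z² − 39z − 39·193·192 ≤ 0 and hence z ≤ (1/2)[39 + √(1521 + 4·1445184)] = (1/2)[39 + √5782257] ≈ (1/2)(39 + 2404.6324) = 1221.8162.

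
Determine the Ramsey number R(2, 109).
R(2, 109) = 109

R(2, k) = k for all k ≥ 2: in a 2-colouring of K_k, either some edge is red (a red K_2) or all edges are blue (a blue K_k). And K_{108} coloured all-blue has no blue K_109, so R(2, 109) > 108. Hence R(2, 109) = 109.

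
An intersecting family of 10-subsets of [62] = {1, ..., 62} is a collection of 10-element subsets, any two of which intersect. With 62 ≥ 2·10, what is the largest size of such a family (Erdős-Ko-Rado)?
max |F| = C(61, 9) = 17341763505

The Erdős-Ko-Rado theorem states: for n ≥ 2k, an intersecting family of k-subsets of an n-element set has size at most C(n − 1, k − 1), with equality for 'star' families {A ⊆ [n] : |A| = k, i ∈ A} (fix an element i). For n = 62, k = 10: C(61, 9) = 17341763505.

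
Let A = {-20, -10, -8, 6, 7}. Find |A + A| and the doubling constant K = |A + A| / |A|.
K = |A + A| / |A| = 15/5 = 3

Enumerate A + A = {a + b : a, b ∈ A}. With |A| = 5, there are |A|^2 = 25 ordered sum pairs; collecting distinct values, A + A = {-40, -30, -28, -20, -18, -16, -14, -13, -4, -3, -2, -1, 12, 13, 14}, so |A + A| = 15. Thus K = 15/5 = 3. For comparison, the minimum possible |A + A| over all 5-element sets is 2·5 − 1 = 9 (so min K = 9/5), attained only by arithmetic progressions.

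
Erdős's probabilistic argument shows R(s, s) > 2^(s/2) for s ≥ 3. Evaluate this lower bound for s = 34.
2^(34/2) = 131072; so R(34, 34) > 131072

Colour each edge of K_n uniformly at random with red/blue. The expected number of monochromatic K_34 is C(n, 34) · 2 · 2^(−C(34,2)). If C(n, 34) · 2^(1 − C(34,2)) < 1, then with positive probability no monochromatic K_34 exists, so R(34, 34) > n. The standard estimate C(n, 34) ≤ n^34/34! shows this inequality holds whenever n ≤ 2^(34/2) (since 34! · 2^(C(34,2) − 1) > 2^(34^2/2) ≥ n^34). Hence R(34, 34) > 2^(34/2) = 131072.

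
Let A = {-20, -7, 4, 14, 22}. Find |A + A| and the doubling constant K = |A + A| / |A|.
K = |A + A| / |A| = 15/5 = 3

Enumerate A + A = {a + b : a, b ∈ A}. With |A| = 5, there are |A|^2 = 25 ordered sum pairs; collecting distinct values, A + A = {-40, -27, -16, -14, -6, -3, 2, 7, 8, 15, 18, 26, 28, 36, 44}, so |A + A| = 15. Thus K = 15/5 = 3. For comparison, the minimum possible |A + A| over all 5-element sets is 2·5 − 1 = 9 (so min K = 9/5), attained only by arithmetic progressions.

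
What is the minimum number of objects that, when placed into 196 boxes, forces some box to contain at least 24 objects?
n = (24 − 1)·196 + 1 = 4509

By the generalised pigeonhole principle, to guarantee some box contains ≥ r objects we need more than (r − 1) · k objects total. Threshold: n = (r − 1) · k + 1. With r = 24 and k = 196: n = 23 · 196 + 1 = 4508 + 1 = 4509. For n = 4508 = 23 · 196, we can put exactly 23 objects in every box, avoiding 24 in any single one — so 4509 is tight.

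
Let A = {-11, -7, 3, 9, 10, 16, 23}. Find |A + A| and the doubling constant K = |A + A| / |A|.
K = |A + A| / |A| = 24/7

Enumerate A + A = {a + b : a, b ∈ A}. With |A| = 7, there are |A|^2 = 49 ordered sum pairs; collecting distinct values, A + A = {-22, -18, -14, -8, -4, -2, -1, 2, 3, 5, 6, 9, 12, 13, 16, 18, 19, 20, 25, 26, 32, 33, 39, 46}, so |A + A| = 24. Thus K = 24/7. For comparison, the minimum possible |A + A| over all 7-element sets is 2·7 − 1 = 13 (so min K = 13/7), attained only by arithmetic progressions.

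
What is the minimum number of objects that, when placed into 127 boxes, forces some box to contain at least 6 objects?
n = (6 − 1)·127 + 1 = 636

By the generalised pigeonhole principle, to guarantee some box contains ≥ r objects we need more than (r − 1) · k objects total. Threshold: n = (r − 1) · k + 1. With r = 6 and k = 127: n = 5 · 127 + 1 = 635 + 1 = 636. For n = 635 = 5 · 127, we can put exactly 5 objects in every box, avoiding 6 in any single one — so 636 is tight.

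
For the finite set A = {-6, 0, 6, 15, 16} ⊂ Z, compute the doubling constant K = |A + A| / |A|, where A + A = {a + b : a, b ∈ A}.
K = |A + A| / |A| = 14/5

Enumerate A + A = {a + b : a, b ∈ A}. With |A| = 5, there are |A|^2 = 25 ordered sum pairs; collecting distinct values, A + A = {-12, -6, 0, 6, 9, 10, 12, 15, 16, 21, 22, 30, 31, 32}, so |A + A| = 14. Thus K = 14/5. For comparison, the minimum possible |A + A| over all 5-element sets is 2·5 − 1 = 9 (so min K = 9/5), attained only by arithmetic progressions.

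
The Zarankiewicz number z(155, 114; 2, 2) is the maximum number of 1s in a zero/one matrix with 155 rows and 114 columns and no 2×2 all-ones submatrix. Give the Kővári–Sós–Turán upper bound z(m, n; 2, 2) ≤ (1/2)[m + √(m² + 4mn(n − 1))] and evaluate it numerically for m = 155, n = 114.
z(155, 114; 2, 2) ≤ (1/2)[155 + √(155² + 4·155·114·113)] = (1/2)[155 + √8010865] = 1492.6736

Kővári–Sós–Turán: let r_1, ..., r_155 be the row sums and z = Σ r_i the total number of 1s. Each pair of columns can share at most one row with both entries 1 (else a 2×2 all-ones block appears), so Σ_i C(r_i, 2) ≤ C(114, 2) = 6441. By convexity Σ_i C(r_i, 2) ≥ 155·C(z/155, 2) = z(z − 155)/(2·155), giving z² − 155z − 155·114·113 ≤ 0 and hence z ≤ (1/2)[155 + √(24025 + 4·1996710)] = (1/2)[155 + √8010865] ≈ (1/2)(155 + 2830.3472) = 1492.6736.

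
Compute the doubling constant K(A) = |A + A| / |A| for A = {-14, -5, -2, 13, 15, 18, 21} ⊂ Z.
K = |A + A| / |A| = 25/7

Enumerate A + A = {a + b : a, b ∈ A}. With |A| = 7, there are |A|^2 = 49 ordered sum pairs; collecting distinct values, A + A = {-28, -19, -16, -10, -7, -4, -1, 1, 4, 7, 8, 10, 11, 13, 16, 19, 26, 28, 30, 31, 33, 34, 36, 39, 42}, so |A + A| = 25. Thus K = 25/7. For comparison, the minimum possible |A + A| over all 7-element sets is 2·7 − 1 = 13 (so min K = 13/7), attained only by arithmetic progressions.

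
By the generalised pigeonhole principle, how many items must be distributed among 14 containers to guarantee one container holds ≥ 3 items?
n = (3 − 1)·14 + 1 = 29

By the generalised pigeonhole principle, to guarantee some box contains ≥ r objects we need more than (r − 1) · k objects total. Threshold: n = (r − 1) · k + 1. With r = 3 and k = 14: n = 2 · 14 + 1 = 28 + 1 = 29. For n = 28 = 2 · 14, we can put exactly 2 objects in every box, avoiding 3 in any single one — so 29 is tight.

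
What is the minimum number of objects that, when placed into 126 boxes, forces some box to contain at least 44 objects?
n = (44 − 1)·126 + 1 = 5419

By the generalised pigeonhole principle, to guarantee some box contains ≥ r objects we need more than (r − 1) · k objects total. Threshold: n = (r − 1) · k + 1. With r = 44 and k = 126: n = 43 · 126 + 1 = 5418 + 1 = 5419. For n = 5418 = 43 · 126, we can put exactly 43 objects in every box, avoiding 44 in any single one — so 5419 is tight.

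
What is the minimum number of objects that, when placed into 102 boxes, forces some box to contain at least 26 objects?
n = (26 − 1)·102 + 1 = 2551

By the generalised pigeonhole principle, to guarantee some box contains ≥ r objects we need more than (r − 1) · k objects total. Threshold: n = (r − 1) · k + 1. With r = 26 and k = 102: n = 25 · 102 + 1 = 2550 + 1 = 2551. For n = 2550 = 25 · 102, we can put exactly 25 objects in every box, avoiding 26 in any single one — so 2551 is tight.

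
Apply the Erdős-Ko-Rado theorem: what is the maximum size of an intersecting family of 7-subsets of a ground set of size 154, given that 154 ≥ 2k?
max |F| = C(153, 6) = 16133132940

Erdős-Ko-Rado (1961): when n ≥ 2k, max |F| = C(n−1, k−1). The bound is attained by the star {A : i ∈ A} for any fixed i ∈ [n]. Here C(154−1, 7−1) = C(153, 6) = 16133132940.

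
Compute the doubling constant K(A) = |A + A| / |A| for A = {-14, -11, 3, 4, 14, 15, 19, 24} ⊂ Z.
K = |A + A| / |A| = 32/8 = 4

Enumerate A + A = {a + b : a, b ∈ A}. With |A| = 8, there are |A|^2 = 64 ordered sum pairs; collecting distinct values, A + A = {-28, -25, -22, -11, -10, -8, -7, 0, 1, 3, 4, 5, 6, 7, 8, 10, 13, 17, 18, 19, 22, 23, 27, 28, 29, 30, 33, 34, 38, 39, 43, 48}, so |A + A| = 32. Thus K = 32/8 = 4. For comparison, the minimum possible |A + A| over all 8-element sets is 2·8 − 1 = 15 (so min K = 15/8), attained only by arithmetic progressions.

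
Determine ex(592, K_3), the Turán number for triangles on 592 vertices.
ex(592, K_3) = ⌊592^2/4⌋ = 87616

Mantel (1907): a triangle-free graph on n vertices has at most ⌊n^2/4⌋ edges, with equality for the complete bipartite graph K_{⌊n/2⌋, ⌈n/2⌉}. For n = 592: ⌊592^2/4⌋ = ⌊350464/4⌋ = 87616. The extremal graph is K_{296, 296}, which has 296·296 = 87616 edges.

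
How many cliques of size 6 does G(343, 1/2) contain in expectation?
E[# K_6] = C(343, 6) · (1/2)^C(6, 2) = 2164399496259 / 2^15 ≈ 66052230.720795

For each 6-subset S of vertices (there are C(343, 6) = 2164399496259 such S), let X_S = 1 if S induces a K_6 (all C(6, 2) = 15 edges present). Then P(X_S = 1) = (1/2)^15 = 1/32768. By linearity of expectation, E[# K_6] = C(343, 6) · (1/2)^15 = 2164399496259 / 32768 ≈ 66052230.720795.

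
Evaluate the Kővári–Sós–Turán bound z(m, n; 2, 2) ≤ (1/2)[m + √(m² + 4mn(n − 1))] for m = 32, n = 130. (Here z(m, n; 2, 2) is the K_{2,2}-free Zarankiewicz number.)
z(32, 130; 2, 2) ≤ (1/2)[32 + √(32² + 4·32·130·129)] = (1/2)[32 + √2147584] = 748.7319

Kővári–Sós–Turán: let r_1, ..., r_32 be the row sums and z = Σ r_i the total number of 1s. Each pair of columns can share at most one row with both entries 1 (else a 2×2 all-ones block appears), so Σ_i C(r_i, 2) ≤ C(130, 2) = 8385. By convexity Σ_i C(r_i, 2) ≥ 32·C(z/32, 2) = z(z − 32)/(2·32), giving z² − 32z − 32·130·129 ≤ 0 and hence z ≤ (1/2)[32 + √(1024 + 4·536640)] = (1/2)[32 + √2147584] ≈ (1/2)(32 + 1465.4637) = 748.7319.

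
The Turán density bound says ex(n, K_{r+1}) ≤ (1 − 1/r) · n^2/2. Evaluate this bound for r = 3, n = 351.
Turán density bound = (2/3) · 351^2/2 = 41067

Turán's theorem: ex(n, K_{r+1}) is achieved by the complete r-partite Turán graph T(n, r) with parts as balanced as possible, and is at most (1 − 1/r) · n^2/2. For r = 3, n = 351: the density bound is (2/3) · 123201/2 = 41067. Since 3 ∣ 351, the Turán graph T(351, 3) has parts of equal size 117, and its edge count e(T(351, 3)) = 41067 attains the density bound exactly.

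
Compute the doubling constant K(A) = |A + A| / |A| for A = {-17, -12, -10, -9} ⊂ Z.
K = |A + A| / |A| = 10/4 = 5/2

Enumerate A + A = {a + b : a, b ∈ A}. With |A| = 4, there are |A|^2 = 16 ordered sum pairs; collecting distinct values, A + A = {-34, -29, -27, -26, -24, -22, -21, -20, -19, -18}, so |A + A| = 10. Thus K = 10/4 = 5/2. For comparison, the minimum possible |A + A| over all 4-element sets is 2·4 − 1 = 7 (so min K = 7/4), attained only by arithmetic progressions.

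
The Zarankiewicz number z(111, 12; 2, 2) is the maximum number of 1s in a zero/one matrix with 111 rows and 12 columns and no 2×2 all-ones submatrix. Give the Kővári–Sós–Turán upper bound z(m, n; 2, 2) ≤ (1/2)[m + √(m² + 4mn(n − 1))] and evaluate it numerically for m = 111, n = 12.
z(111, 12; 2, 2) ≤ (1/2)[111 + √(111² + 4·111·12·11)] = (1/2)[111 + √70929] = 188.6625

Kővári–Sós–Turán: let r_1, ..., r_111 be the row sums and z = Σ r_i the total number of 1s. Each pair of columns can share at most one row with both entries 1 (else a 2×2 all-ones block appears), so Σ_i C(r_i, 2) ≤ C(12, 2) = 66. By convexity Σ_i C(r_i, 2) ≥ 111·C(z/111, 2) = z(z − 111)/(2·111), giving z² − 111z − 111·12·11 ≤ 0 and hence z ≤ (1/2)[111 + √(12321 + 4·14652)] = (1/2)[111 + √70929] ≈ (1/2)(111 + 266.325) = 188.6625.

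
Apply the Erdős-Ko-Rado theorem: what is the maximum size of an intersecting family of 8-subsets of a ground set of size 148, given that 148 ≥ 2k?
max |F| = C(147, 7) = 254573763444

The Erdős-Ko-Rado theorem states: for n ≥ 2k, an intersecting family of k-subsets of an n-element set has size at most C(n − 1, k − 1), with equality for 'star' families {A ⊆ [n] : |A| = k, i ∈ A} (fix an element i). For n = 148, k = 8: C(147, 7) = 254573763444.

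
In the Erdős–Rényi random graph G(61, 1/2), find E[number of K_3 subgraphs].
E[# K_3] = C(61, 3) · (1/2)^C(3, 2) = 35990 / 2^3 = 17995/4 = 4498.75

For each 3-subset S of vertices (there are C(61, 3) = 35990 such S), let X_S = 1 if S induces a K_3 (all C(3, 2) = 3 edges present). Then P(X_S = 1) = (1/2)^3 = 1/8. By linearity of expectation, E[# K_3] = C(61, 3) · (1/2)^3 = 35990 / 8 = 17995/4 = 4498.75.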